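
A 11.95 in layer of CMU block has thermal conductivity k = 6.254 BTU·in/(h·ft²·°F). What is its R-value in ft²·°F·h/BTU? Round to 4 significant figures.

R = L/k = 11.95/6.254 = 1.9108 ft²·°F·h/BTU

1.911 ft²·°F·h/BTU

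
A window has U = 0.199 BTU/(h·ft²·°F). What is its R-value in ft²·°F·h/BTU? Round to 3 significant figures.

5.03 ft²·°F·h/BTU

R = 1/U = 1/0.199 = 5.025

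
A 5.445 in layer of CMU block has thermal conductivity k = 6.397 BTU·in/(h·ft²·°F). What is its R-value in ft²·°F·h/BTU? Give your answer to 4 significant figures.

R = L/k = 5.445/6.397 = 0.85118 ft²·°F·h/BTU

0.8512 ft²·°F·h/BTU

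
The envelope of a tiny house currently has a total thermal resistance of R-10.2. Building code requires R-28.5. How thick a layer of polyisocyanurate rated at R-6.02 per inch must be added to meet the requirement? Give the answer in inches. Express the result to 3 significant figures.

3.04 in

ΔR = 28.5 − 10.2 = 18.3 ft²·°F·h/BTU
L = ΔR / (R/in) = 18.3/6.02 = 3.04 in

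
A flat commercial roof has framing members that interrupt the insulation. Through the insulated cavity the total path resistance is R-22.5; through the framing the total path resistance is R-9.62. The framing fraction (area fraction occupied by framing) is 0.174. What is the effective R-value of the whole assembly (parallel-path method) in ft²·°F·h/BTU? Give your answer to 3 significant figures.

U_eff = 0.826/22.5 + 0.174/9.62 = 0.03671 + 0.01809 = 0.0548
R_eff = 1/U_eff = 18.25 ft²·°F·h/BTU

18.2 ft²·°F·h/BTU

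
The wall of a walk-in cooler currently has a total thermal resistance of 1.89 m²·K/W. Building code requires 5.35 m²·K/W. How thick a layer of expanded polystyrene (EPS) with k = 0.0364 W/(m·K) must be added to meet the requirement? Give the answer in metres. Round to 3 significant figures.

0.126 m

ΔR = 5.35 − 1.89 = 3.46 m²·K/W
L = ΔR × k = 3.46 × 0.0364 = 0.1259 m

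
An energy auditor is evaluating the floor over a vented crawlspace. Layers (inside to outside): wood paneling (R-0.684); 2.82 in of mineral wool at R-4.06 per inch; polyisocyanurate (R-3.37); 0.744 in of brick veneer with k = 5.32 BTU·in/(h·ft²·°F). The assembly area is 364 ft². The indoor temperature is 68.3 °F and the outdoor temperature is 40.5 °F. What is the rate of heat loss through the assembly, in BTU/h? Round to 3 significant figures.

2.82 × 4.06 = 11.45
0.744/5.32 = 0.1398
R_total = 0.684 + 11.45 + 3.37 + 0.1398 = 15.64 ft²·°F·h/BTU
Q = A·ΔT/R = 364 × (68.3 − 40.5) / 15.64 = 646.9 BTU/h

647 BTU/h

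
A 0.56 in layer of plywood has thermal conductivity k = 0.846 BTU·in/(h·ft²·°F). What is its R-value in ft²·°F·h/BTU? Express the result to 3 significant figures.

R = L/k = 0.56/0.846 = 0.6619 ft²·°F·h/BTU

0.662 ft²·°F·h/BTU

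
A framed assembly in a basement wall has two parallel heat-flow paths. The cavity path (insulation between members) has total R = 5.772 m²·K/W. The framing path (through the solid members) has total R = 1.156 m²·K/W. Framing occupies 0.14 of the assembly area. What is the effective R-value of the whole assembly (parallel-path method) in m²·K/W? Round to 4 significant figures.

3.702 m²·K/W

U_eff = 0.86/5.772 + 0.14/1.156 = 0.149 + 0.12111 = 0.2701
R_eff = 1/U_eff = 3.7023 m²·K/W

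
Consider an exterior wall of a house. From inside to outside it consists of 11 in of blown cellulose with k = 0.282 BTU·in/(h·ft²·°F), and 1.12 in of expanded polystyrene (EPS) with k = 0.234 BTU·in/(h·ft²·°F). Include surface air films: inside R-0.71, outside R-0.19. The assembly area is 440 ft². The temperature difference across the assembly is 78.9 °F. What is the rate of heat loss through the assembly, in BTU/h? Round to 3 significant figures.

11/0.282 = 39.01
1.12/0.234 = 4.786
R_total = 0.71 + 39.01 + 4.786 + 0.19 = 44.69 ft²·°F·h/BTU
Q = A·ΔT/R = 440 × 78.9 / 44.69 = 776.8 BTU/h

777 BTU/h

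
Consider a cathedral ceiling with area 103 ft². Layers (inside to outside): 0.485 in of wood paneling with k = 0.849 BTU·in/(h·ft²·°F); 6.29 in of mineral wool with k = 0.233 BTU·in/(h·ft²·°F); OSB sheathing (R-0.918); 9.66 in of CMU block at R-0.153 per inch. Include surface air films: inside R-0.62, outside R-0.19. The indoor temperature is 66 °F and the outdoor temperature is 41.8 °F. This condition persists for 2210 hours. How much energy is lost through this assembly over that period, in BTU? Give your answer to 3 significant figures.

179000 BTU

0.485/0.849 = 0.5713
6.29/0.233 = 27
9.66 × 0.153 = 1.478
R_total = 0.62 + 0.5713 + 27 + 0.918 + 1.478 + 0.19 = 30.77 ft²·°F·h/BTU
Q = 103 × (66 − 41.8) / 30.77 = 81 BTU/h
E = 81 × 2210 = 179000 BTU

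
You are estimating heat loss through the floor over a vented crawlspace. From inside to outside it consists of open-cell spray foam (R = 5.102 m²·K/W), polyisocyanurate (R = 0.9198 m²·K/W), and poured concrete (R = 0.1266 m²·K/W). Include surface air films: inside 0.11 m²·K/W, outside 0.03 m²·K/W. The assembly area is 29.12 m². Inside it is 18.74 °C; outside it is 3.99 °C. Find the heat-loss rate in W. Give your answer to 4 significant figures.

R_total = 0.11 + 5.102 + 0.9198 + 0.1266 + 0.03 = 6.2884 m²·K/W
Q = A·ΔT/R = 29.12 × (18.74 − 3.99) / 6.2884 = 68.304 W

68.30 W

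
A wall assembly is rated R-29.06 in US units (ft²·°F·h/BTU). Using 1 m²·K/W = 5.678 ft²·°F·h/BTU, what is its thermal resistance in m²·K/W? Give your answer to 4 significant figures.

5.118 m²·K/W

R_SI = 29.06/5.678 = 5.118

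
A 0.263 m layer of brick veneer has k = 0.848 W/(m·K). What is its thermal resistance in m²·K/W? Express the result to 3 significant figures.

R = L/k = 0.263/0.848 = 0.3101 m²·K/W

0.310 m²·K/W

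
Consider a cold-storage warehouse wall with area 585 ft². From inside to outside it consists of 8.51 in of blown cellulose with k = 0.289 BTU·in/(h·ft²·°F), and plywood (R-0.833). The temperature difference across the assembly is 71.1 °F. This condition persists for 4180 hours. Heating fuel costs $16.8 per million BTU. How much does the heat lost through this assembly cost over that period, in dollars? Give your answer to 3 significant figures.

8.51/0.289 = 29.45
R_total = 29.45 + 0.833 = 30.28 ft²·°F·h/BTU
Q = 585 × 71.1 / 30.28 = 1374 BTU/h
E = 1374 × 4180 = 5742000 BTU
Cost = 5742000/10⁶ × 16.8 = $96.46

96.5 dollars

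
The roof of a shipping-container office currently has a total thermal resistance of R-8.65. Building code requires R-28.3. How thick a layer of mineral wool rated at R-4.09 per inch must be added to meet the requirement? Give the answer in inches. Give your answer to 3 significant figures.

ΔR = 28.3 − 8.65 = 19.65 ft²·°F·h/BTU
L = ΔR / (R/in) = 19.65/4.09 = 4.804 in

4.80 in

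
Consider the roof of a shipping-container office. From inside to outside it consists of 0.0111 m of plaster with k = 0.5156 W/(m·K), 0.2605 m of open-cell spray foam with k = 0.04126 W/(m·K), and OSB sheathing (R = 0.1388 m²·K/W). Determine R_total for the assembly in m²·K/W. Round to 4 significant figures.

6.474 m²·K/W

0.0111/0.5156 = 0.021528
0.2605/0.04126 = 6.3136
R_total = 0.021528 + 6.3136 + 0.1388 = 6.4739 m²·K/W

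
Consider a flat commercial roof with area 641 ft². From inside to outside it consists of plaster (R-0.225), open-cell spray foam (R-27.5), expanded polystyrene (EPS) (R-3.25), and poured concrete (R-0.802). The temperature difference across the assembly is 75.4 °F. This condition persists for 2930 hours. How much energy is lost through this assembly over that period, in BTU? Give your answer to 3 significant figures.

R_total = 0.225 + 27.5 + 3.25 + 0.802 = 31.78 ft²·°F·h/BTU
Q = 641 × 75.4 / 31.78 = 1521 BTU/h
E = 1521 × 2930 = 4456000 BTU

4460000 BTU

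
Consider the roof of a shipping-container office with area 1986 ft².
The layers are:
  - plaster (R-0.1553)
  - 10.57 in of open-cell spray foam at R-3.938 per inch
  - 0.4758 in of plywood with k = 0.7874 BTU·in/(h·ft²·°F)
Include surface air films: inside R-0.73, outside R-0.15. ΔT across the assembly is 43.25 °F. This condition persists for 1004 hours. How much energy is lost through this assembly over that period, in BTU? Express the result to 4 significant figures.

1993000 BTU

10.57 × 3.938 = 41.625
0.4758/0.7874 = 0.60427
R_total = 0.73 + 0.1553 + 41.625 + 0.60427 + 0.15 = 43.264 ft²·°F·h/BTU
Q = 1986 × 43.25 / 43.264 = 1985.3 BTU/h
E = 1985.3 × 1004 = 1993300 BTU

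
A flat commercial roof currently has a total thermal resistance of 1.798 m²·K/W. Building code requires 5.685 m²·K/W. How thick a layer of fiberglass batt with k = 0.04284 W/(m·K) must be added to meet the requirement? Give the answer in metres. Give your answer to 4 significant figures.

ΔR = 5.685 − 1.798 = 3.887 m²·K/W
L = ΔR × k = 3.887 × 0.04284 = 0.16652 m

0.1665 m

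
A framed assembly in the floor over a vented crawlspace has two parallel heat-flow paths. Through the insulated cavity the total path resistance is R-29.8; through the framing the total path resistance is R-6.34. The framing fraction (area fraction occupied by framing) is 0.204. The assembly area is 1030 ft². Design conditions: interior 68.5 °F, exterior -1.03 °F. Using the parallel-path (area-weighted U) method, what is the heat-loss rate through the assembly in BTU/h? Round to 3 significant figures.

4220 BTU/h

U_eff = 0.796/29.8 + 0.204/6.34 = 0.02671 + 0.03218 = 0.05889
R_eff = 1/U_eff = 16.98 ft²·°F·h/BTU
Q = 1030 × (68.5 − (-1.03)) / 16.98 = 4217 BTU/h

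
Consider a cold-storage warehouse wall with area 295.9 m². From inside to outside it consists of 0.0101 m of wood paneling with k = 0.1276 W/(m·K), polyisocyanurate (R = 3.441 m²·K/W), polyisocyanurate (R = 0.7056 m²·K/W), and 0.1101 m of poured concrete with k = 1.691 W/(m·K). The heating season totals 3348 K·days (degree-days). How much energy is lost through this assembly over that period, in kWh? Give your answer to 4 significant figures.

0.0101/0.1276 = 0.079154
0.1101/1.691 = 0.065109
R_total = 0.079154 + 3.441 + 0.7056 + 0.065109 = 4.2909 m²·K/W
E = A × HDD × 24 / R / 1000 = 295.9 × 3348 × 24 / 4.2909 / 1000 = 5541.1 kWh

5541 kWh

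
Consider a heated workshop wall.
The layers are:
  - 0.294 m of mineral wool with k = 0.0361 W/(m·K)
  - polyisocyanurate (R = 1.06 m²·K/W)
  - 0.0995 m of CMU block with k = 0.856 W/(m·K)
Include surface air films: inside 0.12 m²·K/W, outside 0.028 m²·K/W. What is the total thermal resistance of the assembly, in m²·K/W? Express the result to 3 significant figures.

0.294/0.0361 = 8.144
0.0995/0.856 = 0.1162
R_total = 0.12 + 8.144 + 1.06 + 0.1162 + 0.028 = 9.468 m²·K/W

9.47 m²·K/W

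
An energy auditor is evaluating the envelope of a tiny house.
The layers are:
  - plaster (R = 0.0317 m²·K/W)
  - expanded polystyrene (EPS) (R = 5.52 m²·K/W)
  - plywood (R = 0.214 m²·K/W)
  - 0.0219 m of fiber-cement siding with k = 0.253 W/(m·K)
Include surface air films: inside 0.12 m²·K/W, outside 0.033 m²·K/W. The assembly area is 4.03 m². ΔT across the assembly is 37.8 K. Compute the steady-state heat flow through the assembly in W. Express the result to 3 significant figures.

0.0219/0.253 = 0.08656
R_total = 0.12 + 0.0317 + 5.52 + 0.214 + 0.08656 + 0.033 = 6.005 m²·K/W
Q = A·ΔT/R = 4.03 × 37.8 / 6.005 = 25.37 W

25.4 W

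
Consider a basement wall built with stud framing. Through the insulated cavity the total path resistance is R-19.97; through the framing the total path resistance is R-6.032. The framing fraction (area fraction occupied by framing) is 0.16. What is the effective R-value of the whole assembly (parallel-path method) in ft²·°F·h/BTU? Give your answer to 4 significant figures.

U_eff = 0.84/19.97 + 0.16/6.032 = 0.042063 + 0.026525 = 0.068588
R_eff = 1/U_eff = 14.58 ft²·°F·h/BTU

14.58 ft²·°F·h/BTU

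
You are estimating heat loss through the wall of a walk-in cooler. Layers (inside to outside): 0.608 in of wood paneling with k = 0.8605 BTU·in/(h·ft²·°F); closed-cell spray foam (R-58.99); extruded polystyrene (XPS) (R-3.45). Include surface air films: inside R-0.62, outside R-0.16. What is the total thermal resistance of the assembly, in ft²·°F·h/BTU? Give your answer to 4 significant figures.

0.608/0.8605 = 0.70657
R_total = 0.62 + 0.70657 + 58.99 + 3.45 + 0.16 = 63.927 ft²·°F·h/BTU

63.93 ft²·°F·h/BTU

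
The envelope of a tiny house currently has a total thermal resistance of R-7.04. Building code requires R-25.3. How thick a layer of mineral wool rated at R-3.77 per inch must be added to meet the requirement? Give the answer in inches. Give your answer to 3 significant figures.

ΔR = 25.3 − 7.04 = 18.26 ft²·°F·h/BTU
L = ΔR / (R/in) = 18.26/3.77 = 4.844 in

4.84 in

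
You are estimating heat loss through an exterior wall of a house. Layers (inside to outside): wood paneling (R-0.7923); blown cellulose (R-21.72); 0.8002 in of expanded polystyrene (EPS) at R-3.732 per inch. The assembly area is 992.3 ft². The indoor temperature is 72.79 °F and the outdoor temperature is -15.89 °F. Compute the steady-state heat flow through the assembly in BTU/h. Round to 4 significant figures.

3451 BTU/h

0.8002 × 3.732 = 2.9863
R_total = 0.7923 + 21.72 + 2.9863 = 25.499 ft²·°F·h/BTU
Q = A·ΔT/R = 992.3 × (72.79 − (-15.89)) / 25.499 = 3451.1 BTU/h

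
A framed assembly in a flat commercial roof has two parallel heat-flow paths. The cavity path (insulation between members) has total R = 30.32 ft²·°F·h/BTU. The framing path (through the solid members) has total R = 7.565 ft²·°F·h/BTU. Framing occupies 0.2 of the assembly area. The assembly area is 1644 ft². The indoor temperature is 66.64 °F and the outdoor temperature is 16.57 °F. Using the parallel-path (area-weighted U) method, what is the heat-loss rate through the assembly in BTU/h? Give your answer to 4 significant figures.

4348 BTU/h

U_eff = 0.8/30.32 + 0.2/7.565 = 0.026385 + 0.026438 = 0.052823
R_eff = 1/U_eff = 18.931 ft²·°F·h/BTU
Q = 1644 × (66.64 − 16.57) / 18.931 = 4348.1 BTU/h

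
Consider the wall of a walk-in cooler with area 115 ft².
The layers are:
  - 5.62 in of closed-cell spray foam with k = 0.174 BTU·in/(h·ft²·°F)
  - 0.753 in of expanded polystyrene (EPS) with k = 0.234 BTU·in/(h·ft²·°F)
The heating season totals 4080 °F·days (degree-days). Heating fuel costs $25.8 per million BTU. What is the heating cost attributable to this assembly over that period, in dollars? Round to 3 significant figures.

8.18 dollars

5.62/0.174 = 32.3
0.753/0.234 = 3.218
R_total = 32.3 + 3.218 = 35.52 ft²·°F·h/BTU
E = A × HDD × 24 / R = 115 × 4080 × 24 / 35.52 = 317100 BTU
Cost = 317100/10⁶ × 25.8 = $8.18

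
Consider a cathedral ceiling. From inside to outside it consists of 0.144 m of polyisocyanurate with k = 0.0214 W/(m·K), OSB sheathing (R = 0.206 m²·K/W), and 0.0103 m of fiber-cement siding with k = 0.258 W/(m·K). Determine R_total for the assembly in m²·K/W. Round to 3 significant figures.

6.97 m²·K/W

0.144/0.0214 = 6.729
0.0103/0.258 = 0.03992
R_total = 6.729 + 0.206 + 0.03992 = 6.975 m²·K/W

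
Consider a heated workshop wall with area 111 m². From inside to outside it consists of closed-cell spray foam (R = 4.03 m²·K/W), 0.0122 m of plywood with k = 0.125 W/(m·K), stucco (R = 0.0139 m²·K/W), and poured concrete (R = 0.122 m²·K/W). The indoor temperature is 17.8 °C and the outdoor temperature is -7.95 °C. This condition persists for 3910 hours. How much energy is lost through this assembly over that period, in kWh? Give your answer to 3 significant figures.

2620 kWh

0.0122/0.125 = 0.0976
R_total = 4.03 + 0.0976 + 0.0139 + 0.122 = 4.264 m²·K/W
Q = 111 × (17.8 − (-7.95)) / 4.264 = 670.4 W
E = 670.4 W × 3910 h / 1000 = 2621 kWh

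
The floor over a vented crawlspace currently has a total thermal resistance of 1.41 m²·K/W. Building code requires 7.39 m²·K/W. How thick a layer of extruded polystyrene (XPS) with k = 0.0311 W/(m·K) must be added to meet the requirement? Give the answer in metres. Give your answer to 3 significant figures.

ΔR = 7.39 − 1.41 = 5.98 m²·K/W
L = ΔR × k = 5.98 × 0.0311 = 0.186 m

0.186 m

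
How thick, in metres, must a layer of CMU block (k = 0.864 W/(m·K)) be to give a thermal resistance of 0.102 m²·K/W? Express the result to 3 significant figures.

L = R·k = 0.102 × 0.864 = 0.08813 m

0.0881 m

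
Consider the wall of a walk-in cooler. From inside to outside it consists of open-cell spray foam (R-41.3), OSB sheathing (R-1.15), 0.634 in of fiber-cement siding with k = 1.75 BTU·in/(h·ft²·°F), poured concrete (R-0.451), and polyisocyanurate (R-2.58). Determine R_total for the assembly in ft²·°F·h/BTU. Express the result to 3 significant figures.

0.634/1.75 = 0.3623
R_total = 41.3 + 1.15 + 0.3623 + 0.451 + 2.58 = 45.84 ft²·°F·h/BTU

45.8 ft²·°F·h/BTU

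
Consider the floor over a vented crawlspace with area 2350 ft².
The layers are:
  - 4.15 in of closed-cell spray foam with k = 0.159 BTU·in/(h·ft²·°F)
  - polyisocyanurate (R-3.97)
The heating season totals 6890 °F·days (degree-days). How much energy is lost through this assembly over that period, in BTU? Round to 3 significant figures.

12900000 BTU

4.15/0.159 = 26.1
R_total = 26.1 + 3.97 = 30.07 ft²·°F·h/BTU
E = A × HDD × 24 / R = 2350 × 6890 × 24 / 30.07 = 12920000 BTU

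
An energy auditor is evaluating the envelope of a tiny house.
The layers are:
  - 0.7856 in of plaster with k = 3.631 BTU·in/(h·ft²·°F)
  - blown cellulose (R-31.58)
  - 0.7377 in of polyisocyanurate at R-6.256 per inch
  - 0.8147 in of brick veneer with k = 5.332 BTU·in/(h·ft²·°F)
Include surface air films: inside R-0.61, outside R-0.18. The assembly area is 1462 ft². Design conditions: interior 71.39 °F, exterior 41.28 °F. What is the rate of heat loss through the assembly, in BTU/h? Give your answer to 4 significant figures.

1178 BTU/h

0.7856/3.631 = 0.21636
0.7377 × 6.256 = 4.6151
0.8147/5.332 = 0.15279
R_total = 0.61 + 0.21636 + 31.58 + 4.6151 + 0.15279 + 0.18 = 37.354 ft²·°F·h/BTU
Q = A·ΔT/R = 1462 × (71.39 − 41.28) / 37.354 = 1178.5 BTU/h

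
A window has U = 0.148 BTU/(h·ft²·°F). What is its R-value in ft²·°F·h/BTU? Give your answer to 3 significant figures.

R = 1/U = 1/0.148 = 6.757

6.76 ft²·°F·h/BTU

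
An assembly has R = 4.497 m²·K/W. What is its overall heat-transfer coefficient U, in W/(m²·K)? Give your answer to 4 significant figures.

0.2224 W/(m²·K)

U = 1/R = 1/4.497 = 0.22237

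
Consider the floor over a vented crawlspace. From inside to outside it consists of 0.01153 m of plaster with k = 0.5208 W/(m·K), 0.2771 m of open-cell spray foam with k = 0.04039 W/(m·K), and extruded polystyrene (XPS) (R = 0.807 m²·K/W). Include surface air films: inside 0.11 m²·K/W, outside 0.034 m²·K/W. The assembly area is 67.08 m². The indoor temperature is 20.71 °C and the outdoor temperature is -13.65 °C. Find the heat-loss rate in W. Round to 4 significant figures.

294.2 W

0.01153/0.5208 = 0.022139
0.2771/0.04039 = 6.8606
R_total = 0.11 + 0.022139 + 6.8606 + 0.807 + 0.034 = 7.8337 m²·K/W
Q = A·ΔT/R = 67.08 × (20.71 − (-13.65)) / 7.8337 = 294.22 W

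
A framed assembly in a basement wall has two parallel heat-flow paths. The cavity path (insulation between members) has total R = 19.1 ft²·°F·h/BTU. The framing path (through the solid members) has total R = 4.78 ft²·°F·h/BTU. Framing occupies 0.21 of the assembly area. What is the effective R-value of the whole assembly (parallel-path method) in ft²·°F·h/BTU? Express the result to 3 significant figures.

U_eff = 0.79/19.1 + 0.21/4.78 = 0.04136 + 0.04393 = 0.08529
R_eff = 1/U_eff = 11.72 ft²·°F·h/BTU

11.7 ft²·°F·h/BTU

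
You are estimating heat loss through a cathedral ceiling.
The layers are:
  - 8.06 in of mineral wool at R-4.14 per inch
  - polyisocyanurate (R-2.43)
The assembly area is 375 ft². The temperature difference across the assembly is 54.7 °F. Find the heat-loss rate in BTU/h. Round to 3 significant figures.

8.06 × 4.14 = 33.37
R_total = 33.37 + 2.43 = 35.8 ft²·°F·h/BTU
Q = A·ΔT/R = 375 × 54.7 / 35.8 = 573 BTU/h

573 BTU/h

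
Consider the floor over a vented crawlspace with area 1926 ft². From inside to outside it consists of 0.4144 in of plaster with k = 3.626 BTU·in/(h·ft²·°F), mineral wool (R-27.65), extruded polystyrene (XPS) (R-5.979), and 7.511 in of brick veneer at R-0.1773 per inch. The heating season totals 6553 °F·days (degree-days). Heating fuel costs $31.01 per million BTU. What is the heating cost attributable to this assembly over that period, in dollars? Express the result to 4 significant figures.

267.8 dollars

0.4144/3.626 = 0.11429
7.511 × 0.1773 = 1.3317
R_total = 0.11429 + 27.65 + 5.979 + 1.3317 = 35.075 ft²·°F·h/BTU
E = A × HDD × 24 / R = 1926 × 6553 × 24 / 35.075 = 8636000 BTU
Cost = 8636000/10⁶ × 31.01 = $267.8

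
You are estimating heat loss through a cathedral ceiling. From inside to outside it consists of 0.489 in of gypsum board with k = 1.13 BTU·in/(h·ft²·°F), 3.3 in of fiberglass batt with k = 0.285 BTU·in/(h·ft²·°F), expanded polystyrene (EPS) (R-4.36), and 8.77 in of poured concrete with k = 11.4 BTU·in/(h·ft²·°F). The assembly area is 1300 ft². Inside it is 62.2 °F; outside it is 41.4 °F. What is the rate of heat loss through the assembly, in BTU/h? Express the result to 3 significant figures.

0.489/1.13 = 0.4327
3.3/0.285 = 11.58
8.77/11.4 = 0.7693
R_total = 0.4327 + 11.58 + 4.36 + 0.7693 = 17.14 ft²·°F·h/BTU
Q = A·ΔT/R = 1300 × (62.2 − 41.4) / 17.14 = 1578 BTU/h

1580 BTU/h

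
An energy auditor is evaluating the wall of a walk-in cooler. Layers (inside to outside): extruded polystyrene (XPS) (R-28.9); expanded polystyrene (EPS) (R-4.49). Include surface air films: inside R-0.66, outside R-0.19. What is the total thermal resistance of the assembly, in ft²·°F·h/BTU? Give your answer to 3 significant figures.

34.2 ft²·°F·h/BTU

R_total = 0.66 + 28.9 + 4.49 + 0.19 = 34.24 ft²·°F·h/BTU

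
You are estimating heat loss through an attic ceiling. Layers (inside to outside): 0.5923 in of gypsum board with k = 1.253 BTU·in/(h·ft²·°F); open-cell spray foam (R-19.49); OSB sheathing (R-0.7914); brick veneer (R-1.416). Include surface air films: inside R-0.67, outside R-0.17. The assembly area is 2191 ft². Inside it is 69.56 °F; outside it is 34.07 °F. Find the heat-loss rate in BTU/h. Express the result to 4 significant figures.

3379 BTU/h

0.5923/1.253 = 0.47271
R_total = 0.67 + 0.47271 + 19.49 + 0.7914 + 1.416 + 0.17 = 23.01 ft²·°F·h/BTU
Q = A·ΔT/R = 2191 × (69.56 − 34.07) / 23.01 = 3379.3 BTU/h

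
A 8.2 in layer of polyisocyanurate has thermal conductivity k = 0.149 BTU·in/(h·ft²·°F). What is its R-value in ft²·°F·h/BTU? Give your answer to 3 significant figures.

R = L/k = 8.2/0.149 = 55.03 ft²·°F·h/BTU

55.0 ft²·°F·h/BTU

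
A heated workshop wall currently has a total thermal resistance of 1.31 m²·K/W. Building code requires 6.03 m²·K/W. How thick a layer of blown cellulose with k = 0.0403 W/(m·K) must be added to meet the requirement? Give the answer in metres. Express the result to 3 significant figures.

0.190 m

ΔR = 6.03 − 1.31 = 4.72 m²·K/W
L = ΔR × k = 4.72 × 0.0403 = 0.1902 m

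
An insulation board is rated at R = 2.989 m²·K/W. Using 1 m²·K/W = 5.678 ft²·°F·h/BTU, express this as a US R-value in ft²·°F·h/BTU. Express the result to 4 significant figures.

16.97 ft²·°F·h/BTU

R_US = 2.989 × 5.678 = 16.972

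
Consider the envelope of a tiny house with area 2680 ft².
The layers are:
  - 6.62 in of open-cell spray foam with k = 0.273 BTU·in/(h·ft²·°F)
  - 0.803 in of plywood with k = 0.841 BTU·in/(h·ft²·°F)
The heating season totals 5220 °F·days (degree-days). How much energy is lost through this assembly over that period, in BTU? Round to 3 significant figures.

6.62/0.273 = 24.25
0.803/0.841 = 0.9548
R_total = 24.25 + 0.9548 = 25.2 ft²·°F·h/BTU
E = A × HDD × 24 / R = 2680 × 5220 × 24 / 25.2 = 13320000 BTU

13300000 BTU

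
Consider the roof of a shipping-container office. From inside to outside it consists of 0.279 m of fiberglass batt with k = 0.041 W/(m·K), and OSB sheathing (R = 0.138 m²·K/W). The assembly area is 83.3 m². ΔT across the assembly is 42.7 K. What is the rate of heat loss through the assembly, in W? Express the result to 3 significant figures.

0.279/0.041 = 6.805
R_total = 6.805 + 0.138 = 6.943 m²·K/W
Q = A·ΔT/R = 83.3 × 42.7 / 6.943 = 512.3 W

512 W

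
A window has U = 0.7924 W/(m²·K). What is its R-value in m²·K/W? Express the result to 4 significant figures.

R = 1/U = 1/0.7924 = 1.262

1.262 m²·K/W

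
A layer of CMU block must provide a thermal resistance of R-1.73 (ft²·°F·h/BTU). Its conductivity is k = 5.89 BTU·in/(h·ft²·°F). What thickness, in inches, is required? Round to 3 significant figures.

10.2 in

L = R × k = 1.73 × 5.89 = 10.19 in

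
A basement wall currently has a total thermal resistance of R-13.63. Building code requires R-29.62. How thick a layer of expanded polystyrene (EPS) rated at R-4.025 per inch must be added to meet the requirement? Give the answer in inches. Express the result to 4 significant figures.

ΔR = 29.62 − 13.63 = 15.99 ft²·°F·h/BTU
L = ΔR / (R/in) = 15.99/4.025 = 3.9727 in

3.973 in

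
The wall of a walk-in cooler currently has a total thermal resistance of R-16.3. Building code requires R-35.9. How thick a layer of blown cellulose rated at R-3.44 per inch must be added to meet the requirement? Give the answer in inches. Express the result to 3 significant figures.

ΔR = 35.9 − 16.3 = 19.6 ft²·°F·h/BTU
L = ΔR / (R/in) = 19.6/3.44 = 5.698 in

5.70 in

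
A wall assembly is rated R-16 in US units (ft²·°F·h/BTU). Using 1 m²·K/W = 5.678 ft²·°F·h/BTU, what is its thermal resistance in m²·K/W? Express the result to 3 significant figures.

R_SI = 16/5.678 = 2.818

2.82 m²·K/W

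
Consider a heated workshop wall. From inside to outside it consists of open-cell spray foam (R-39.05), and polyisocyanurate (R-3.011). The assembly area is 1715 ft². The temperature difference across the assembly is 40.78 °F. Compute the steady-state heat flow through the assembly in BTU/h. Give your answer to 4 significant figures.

1663 BTU/h

R_total = 39.05 + 3.011 = 42.061 ft²·°F·h/BTU
Q = A·ΔT/R = 1715 × 40.78 / 42.061 = 1662.8 BTU/h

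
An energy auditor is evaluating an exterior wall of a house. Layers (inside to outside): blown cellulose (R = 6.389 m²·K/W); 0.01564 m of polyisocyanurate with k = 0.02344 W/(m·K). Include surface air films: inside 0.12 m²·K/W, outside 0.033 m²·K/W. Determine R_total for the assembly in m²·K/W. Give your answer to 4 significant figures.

0.01564/0.02344 = 0.66724
R_total = 0.12 + 6.389 + 0.66724 + 0.033 = 7.2092 m²·K/W

7.209 m²·K/W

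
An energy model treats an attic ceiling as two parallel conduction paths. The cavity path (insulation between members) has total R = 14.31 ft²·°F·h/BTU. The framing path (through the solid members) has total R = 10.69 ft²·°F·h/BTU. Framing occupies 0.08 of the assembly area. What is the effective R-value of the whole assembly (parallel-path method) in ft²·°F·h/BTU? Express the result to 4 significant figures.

13.93 ft²·°F·h/BTU

U_eff = 0.92/14.31 + 0.08/10.69 = 0.064291 + 0.0074836 = 0.071774
R_eff = 1/U_eff = 13.933 ft²·°F·h/BTU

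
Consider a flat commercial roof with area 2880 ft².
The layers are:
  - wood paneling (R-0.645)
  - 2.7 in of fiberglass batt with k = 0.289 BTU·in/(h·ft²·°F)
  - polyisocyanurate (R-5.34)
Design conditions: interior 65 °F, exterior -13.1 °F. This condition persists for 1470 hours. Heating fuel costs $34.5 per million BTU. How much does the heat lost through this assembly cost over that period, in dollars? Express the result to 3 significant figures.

744 dollars

2.7/0.289 = 9.343
R_total = 0.645 + 9.343 + 5.34 = 15.33 ft²·°F·h/BTU
Q = 2880 × (65 − (-13.1)) / 15.33 = 14670 BTU/h
E = 14670 × 1470 = 21570000 BTU
Cost = 21570000/10⁶ × 34.5 = $744.2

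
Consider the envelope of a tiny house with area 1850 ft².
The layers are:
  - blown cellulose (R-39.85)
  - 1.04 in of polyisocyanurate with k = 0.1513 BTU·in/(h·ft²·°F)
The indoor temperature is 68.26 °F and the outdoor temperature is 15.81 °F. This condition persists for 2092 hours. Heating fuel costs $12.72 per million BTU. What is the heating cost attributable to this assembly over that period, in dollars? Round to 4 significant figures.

1.04/0.1513 = 6.8738
R_total = 39.85 + 6.8738 = 46.724 ft²·°F·h/BTU
Q = 1850 × (68.26 − 15.81) / 46.724 = 2076.7 BTU/h
E = 2076.7 × 2092 = 4344500 BTU
Cost = 4344500/10⁶ × 12.72 = $55.262

55.26 dollars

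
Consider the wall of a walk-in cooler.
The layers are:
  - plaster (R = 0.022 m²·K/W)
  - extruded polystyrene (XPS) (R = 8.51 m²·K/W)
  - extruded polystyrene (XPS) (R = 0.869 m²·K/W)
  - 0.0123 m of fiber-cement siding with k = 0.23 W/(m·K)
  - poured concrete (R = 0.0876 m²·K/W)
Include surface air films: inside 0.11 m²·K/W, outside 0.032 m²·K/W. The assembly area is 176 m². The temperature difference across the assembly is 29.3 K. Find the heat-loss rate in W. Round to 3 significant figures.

0.0123/0.23 = 0.05348
R_total = 0.11 + 0.022 + 8.51 + 0.869 + 0.05348 + 0.0876 + 0.032 = 9.684 m²·K/W
Q = A·ΔT/R = 176 × 29.3 / 9.684 = 532.5 W

533 W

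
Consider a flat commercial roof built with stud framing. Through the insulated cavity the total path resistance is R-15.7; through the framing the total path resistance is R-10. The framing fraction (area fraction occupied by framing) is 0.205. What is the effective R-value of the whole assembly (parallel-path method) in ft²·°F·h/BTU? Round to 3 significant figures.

14.1 ft²·°F·h/BTU

U_eff = 0.795/15.7 + 0.205/10 = 0.05064 + 0.0205 = 0.07114
R_eff = 1/U_eff = 14.06 ft²·°F·h/BTU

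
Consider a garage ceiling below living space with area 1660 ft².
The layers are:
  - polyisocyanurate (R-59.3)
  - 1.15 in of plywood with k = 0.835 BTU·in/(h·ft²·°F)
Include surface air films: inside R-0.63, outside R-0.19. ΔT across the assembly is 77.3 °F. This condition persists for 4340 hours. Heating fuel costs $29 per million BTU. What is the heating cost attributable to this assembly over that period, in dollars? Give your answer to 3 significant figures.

263 dollars

1.15/0.835 = 1.377
R_total = 0.63 + 59.3 + 1.377 + 0.19 = 61.5 ft²·°F·h/BTU
Q = 1660 × 77.3 / 61.5 = 2087 BTU/h
E = 2087 × 4340 = 9056000 BTU
Cost = 9056000/10⁶ × 29 = $262.6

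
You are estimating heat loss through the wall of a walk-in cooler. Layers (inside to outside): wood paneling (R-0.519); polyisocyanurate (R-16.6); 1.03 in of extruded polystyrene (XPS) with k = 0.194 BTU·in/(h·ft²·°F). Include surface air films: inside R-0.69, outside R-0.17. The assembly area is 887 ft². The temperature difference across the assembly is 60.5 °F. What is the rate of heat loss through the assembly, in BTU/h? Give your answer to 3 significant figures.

1.03/0.194 = 5.309
R_total = 0.69 + 0.519 + 16.6 + 5.309 + 0.17 = 23.29 ft²·°F·h/BTU
Q = A·ΔT/R = 887 × 60.5 / 23.29 = 2304 BTU/h

2300 BTU/h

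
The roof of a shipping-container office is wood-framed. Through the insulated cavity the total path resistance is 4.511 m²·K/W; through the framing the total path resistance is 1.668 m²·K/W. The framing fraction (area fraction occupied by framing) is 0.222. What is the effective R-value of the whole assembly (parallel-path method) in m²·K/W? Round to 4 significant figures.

3.273 m²·K/W

U_eff = 0.778/4.511 + 0.222/1.668 = 0.17247 + 0.13309 = 0.30556
R_eff = 1/U_eff = 3.2727 m²·K/W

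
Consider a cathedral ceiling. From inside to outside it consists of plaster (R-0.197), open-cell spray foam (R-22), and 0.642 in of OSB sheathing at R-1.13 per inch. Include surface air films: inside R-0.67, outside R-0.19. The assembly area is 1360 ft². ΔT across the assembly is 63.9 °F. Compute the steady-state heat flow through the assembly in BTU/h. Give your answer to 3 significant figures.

0.642 × 1.13 = 0.7255
R_total = 0.67 + 0.197 + 22 + 0.7255 + 0.19 = 23.78 ft²·°F·h/BTU
Q = A·ΔT/R = 1360 × 63.9 / 23.78 = 3654 BTU/h

3650 BTU/h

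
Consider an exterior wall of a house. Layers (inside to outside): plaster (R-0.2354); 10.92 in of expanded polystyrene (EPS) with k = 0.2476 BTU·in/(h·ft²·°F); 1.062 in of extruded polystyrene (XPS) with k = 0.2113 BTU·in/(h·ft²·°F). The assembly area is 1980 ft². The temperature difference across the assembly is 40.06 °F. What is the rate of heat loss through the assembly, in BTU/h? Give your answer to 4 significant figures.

1607 BTU/h

10.92/0.2476 = 44.103
1.062/0.2113 = 5.026
R_total = 0.2354 + 44.103 + 5.026 = 49.365 ft²·°F·h/BTU
Q = A·ΔT/R = 1980 × 40.06 / 49.365 = 1606.8 BTU/h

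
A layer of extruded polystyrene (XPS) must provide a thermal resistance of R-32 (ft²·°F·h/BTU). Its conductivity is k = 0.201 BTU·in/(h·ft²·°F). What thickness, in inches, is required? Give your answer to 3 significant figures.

6.43 in

L = R × k = 32 × 0.201 = 6.432 in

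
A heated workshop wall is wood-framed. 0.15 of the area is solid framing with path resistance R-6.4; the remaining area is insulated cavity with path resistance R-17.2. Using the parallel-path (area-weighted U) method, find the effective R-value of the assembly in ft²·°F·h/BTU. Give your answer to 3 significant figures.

13.7 ft²·°F·h/BTU

U_eff = 0.85/17.2 + 0.15/6.4 = 0.04942 + 0.02344 = 0.07286
R_eff = 1/U_eff = 13.73 ft²·°F·h/BTU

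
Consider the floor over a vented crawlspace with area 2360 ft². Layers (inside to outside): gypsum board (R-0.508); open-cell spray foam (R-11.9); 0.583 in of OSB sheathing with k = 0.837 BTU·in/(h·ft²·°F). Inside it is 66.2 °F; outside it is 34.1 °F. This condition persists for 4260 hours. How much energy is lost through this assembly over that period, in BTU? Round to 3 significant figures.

24600000 BTU

0.583/0.837 = 0.6965
R_total = 0.508 + 11.9 + 0.6965 = 13.1 ft²·°F·h/BTU
Q = 2360 × (66.2 − 34.1) / 13.1 = 5781 BTU/h
E = 5781 × 4260 = 24630000 BTU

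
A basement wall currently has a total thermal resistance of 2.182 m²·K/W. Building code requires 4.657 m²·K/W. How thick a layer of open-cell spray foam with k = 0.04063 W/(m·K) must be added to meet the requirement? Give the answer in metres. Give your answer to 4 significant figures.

0.1006 m

ΔR = 4.657 − 2.182 = 2.475 m²·K/W
L = ΔR × k = 2.475 × 0.04063 = 0.10056 m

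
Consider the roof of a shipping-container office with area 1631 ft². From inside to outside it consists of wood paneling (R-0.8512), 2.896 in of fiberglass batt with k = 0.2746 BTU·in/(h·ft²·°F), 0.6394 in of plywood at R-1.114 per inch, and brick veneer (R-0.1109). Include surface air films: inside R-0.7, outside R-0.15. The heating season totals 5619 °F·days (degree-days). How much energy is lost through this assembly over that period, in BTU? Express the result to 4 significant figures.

16830000 BTU

2.896/0.2746 = 10.546
0.6394 × 1.114 = 0.71229
R_total = 0.7 + 0.8512 + 10.546 + 0.71229 + 0.1109 + 0.15 = 13.071 ft²·°F·h/BTU
E = A × HDD × 24 / R = 1631 × 5619 × 24 / 13.071 = 16828000 BTU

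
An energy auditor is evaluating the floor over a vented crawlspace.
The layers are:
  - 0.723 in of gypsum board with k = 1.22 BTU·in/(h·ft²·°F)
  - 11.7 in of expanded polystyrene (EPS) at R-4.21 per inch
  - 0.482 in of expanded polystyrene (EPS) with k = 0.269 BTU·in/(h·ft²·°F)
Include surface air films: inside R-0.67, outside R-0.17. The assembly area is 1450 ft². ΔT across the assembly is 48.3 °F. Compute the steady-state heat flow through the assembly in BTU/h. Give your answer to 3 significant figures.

1330 BTU/h

0.723/1.22 = 0.5926
11.7 × 4.21 = 49.26
0.482/0.269 = 1.792
R_total = 0.67 + 0.5926 + 49.26 + 1.792 + 0.17 = 52.48 ft²·°F·h/BTU
Q = A·ΔT/R = 1450 × 48.3 / 52.48 = 1334 BTU/h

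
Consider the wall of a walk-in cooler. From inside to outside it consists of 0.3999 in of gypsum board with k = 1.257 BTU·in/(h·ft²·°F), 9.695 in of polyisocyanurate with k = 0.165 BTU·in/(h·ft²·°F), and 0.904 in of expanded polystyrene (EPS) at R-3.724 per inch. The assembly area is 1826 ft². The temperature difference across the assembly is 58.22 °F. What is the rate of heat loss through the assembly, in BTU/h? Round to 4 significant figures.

0.3999/1.257 = 0.31814
9.695/0.165 = 58.758
0.904 × 3.724 = 3.3665
R_total = 0.31814 + 58.758 + 3.3665 = 62.442 ft²·°F·h/BTU
Q = A·ΔT/R = 1826 × 58.22 / 62.442 = 1702.5 BTU/h

1703 BTU/h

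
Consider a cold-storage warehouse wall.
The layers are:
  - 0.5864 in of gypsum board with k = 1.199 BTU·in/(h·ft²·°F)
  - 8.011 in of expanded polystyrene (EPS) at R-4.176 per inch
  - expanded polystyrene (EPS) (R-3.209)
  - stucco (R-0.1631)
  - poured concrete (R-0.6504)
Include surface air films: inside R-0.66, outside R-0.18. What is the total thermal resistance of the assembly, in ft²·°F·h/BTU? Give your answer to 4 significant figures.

0.5864/1.199 = 0.48907
8.011 × 4.176 = 33.454
R_total = 0.66 + 0.48907 + 33.454 + 3.209 + 0.1631 + 0.6504 + 0.18 = 38.806 ft²·°F·h/BTU

38.81 ft²·°F·h/BTU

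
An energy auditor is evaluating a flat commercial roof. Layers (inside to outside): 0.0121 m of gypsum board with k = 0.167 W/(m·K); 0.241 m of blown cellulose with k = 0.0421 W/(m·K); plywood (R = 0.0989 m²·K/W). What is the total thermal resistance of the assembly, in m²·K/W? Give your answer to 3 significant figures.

0.0121/0.167 = 0.07246
0.241/0.0421 = 5.724
R_total = 0.07246 + 5.724 + 0.0989 = 5.896 m²·K/W

5.90 m²·K/W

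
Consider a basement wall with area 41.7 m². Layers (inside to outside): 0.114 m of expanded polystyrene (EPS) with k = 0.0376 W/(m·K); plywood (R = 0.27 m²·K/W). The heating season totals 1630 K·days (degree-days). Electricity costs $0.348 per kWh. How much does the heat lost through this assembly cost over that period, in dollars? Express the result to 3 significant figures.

0.114/0.0376 = 3.032
R_total = 3.032 + 0.27 = 3.302 m²·K/W
E = A × HDD × 24 / R / 1000 = 41.7 × 1630 × 24 / 3.302 / 1000 = 494 kWh
Cost = 494 × 0.348 = $171.9

172 dollars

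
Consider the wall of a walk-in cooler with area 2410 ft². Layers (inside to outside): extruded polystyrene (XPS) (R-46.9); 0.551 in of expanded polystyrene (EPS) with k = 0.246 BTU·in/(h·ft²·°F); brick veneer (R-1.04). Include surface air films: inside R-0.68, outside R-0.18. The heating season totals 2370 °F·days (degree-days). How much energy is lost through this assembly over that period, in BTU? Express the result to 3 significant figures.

2690000 BTU

0.551/0.246 = 2.24
R_total = 0.68 + 46.9 + 2.24 + 1.04 + 0.18 = 51.04 ft²·°F·h/BTU
E = A × HDD × 24 / R = 2410 × 2370 × 24 / 51.04 = 2686000 BTU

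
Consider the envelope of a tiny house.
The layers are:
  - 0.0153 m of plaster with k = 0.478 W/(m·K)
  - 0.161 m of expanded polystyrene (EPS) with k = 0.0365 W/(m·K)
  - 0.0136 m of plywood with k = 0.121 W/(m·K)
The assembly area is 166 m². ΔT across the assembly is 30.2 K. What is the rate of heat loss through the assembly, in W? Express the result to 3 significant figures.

0.0153/0.478 = 0.03201
0.161/0.0365 = 4.411
0.0136/0.121 = 0.1124
R_total = 0.03201 + 4.411 + 0.1124 = 4.555 m²·K/W
Q = A·ΔT/R = 166 × 30.2 / 4.555 = 1101 W

1100 W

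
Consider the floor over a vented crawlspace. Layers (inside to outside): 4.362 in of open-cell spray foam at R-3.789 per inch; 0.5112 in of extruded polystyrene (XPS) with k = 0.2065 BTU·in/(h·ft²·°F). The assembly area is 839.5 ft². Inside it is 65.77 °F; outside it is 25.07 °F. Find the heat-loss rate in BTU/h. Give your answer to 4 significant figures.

1798 BTU/h

4.362 × 3.789 = 16.528
0.5112/0.2065 = 2.4755
R_total = 16.528 + 2.4755 = 19.003 ft²·°F·h/BTU
Q = A·ΔT/R = 839.5 × (65.77 − 25.07) / 19.003 = 1798 BTU/h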